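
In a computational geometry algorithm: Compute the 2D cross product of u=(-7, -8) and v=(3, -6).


u x v = u_x*v_y - u_y*v_x = (-7)*(-6) - (-8)*3
= 42 - (-24) = 66

66


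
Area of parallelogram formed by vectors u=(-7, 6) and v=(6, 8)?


|u x v| = |(-7)*8 - 6*6|
= |(-56) - 36| = 92

92


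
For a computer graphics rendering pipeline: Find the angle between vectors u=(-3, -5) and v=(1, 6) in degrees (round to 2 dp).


u.v = -33, |u| = sqrt(34) = 5.831, |v| = sqrt(37) = 6.0828
cos(theta) = u.v/(|u||v|) = -33/sqrt(1258) = -0.930408
theta = acos(-0.930408) = 158.5 degrees

158.5 degrees


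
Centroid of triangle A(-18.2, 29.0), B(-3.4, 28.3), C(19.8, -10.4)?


Centroid = ((x_A+x_B+x_C)/3, (y_A+y_B+y_C)/3)
= (((-18.2)+(-3.4)+19.8)/3, (29+28.3+(-10.4))/3)
= (-0.6, 15.6333)

(-0.6, 15.6333)


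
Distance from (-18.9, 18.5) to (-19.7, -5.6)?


dx=-0.8, dy=-24.1
d^2 = (-0.8)^2 + (-24.1)^2 = 581.45
d = sqrt(581.45) = 24.1133

24.1133


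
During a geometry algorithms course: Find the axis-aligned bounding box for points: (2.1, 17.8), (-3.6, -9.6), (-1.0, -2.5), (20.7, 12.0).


x range: [-3.6, 20.7]
y range: [-9.6, 17.8]
Bounding box: (-3.6,-9.6) to (20.7,17.8)

(-3.6,-9.6) to (20.7,17.8)


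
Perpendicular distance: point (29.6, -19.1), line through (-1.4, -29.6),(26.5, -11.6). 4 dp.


|cross product| = 265.05
|line direction| = sqrt(1102.41) = 33.2026
Distance = 265.05/sqrt(1102.41) = 7.9828

7.9828


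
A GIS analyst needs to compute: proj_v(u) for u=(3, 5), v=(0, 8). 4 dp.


u.v = 40, |v| = sqrt(64) = 8
Scalar projection = u.v / |v| = 40 / sqrt(64) = 5

5


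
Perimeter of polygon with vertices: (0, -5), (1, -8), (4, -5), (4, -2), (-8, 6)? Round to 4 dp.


Sides: (0, -5)->(1, -8): sqrt(10) = 3.162278, (1, -8)->(4, -5): sqrt(18) = 4.242641, (4, -5)->(4, -2): sqrt(9) = 3, (4, -2)->(-8, 6): sqrt(208) = 14.422205, (-8, 6)->(0, -5): sqrt(185) = 13.601471
Sum = 38.428595
Perimeter = 38.4286

38.4286


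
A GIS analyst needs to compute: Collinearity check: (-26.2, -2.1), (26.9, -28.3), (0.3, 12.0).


Cross product: (26.9-(-26.2))*(12-(-2.1)) - ((-28.3)-(-2.1))*(0.3-(-26.2))
= 1443.01

No, not collinear


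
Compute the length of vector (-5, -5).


|u| = sqrt((-5)^2 + (-5)^2) = sqrt(50) = 7.0711

7.0711


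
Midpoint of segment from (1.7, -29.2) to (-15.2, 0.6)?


M = ((1.7+(-15.2))/2, ((-29.2)+0.6)/2)
= (-6.75, -14.3)

(-6.75, -14.3)


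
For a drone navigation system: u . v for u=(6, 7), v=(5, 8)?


u . v = u_x*v_x + u_y*v_y = 6*5 + 7*8
= 30 + 56 = 86

86


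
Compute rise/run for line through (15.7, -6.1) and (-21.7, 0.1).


slope = (y2-y1)/(x2-x1) = (0.1-(-6.1))/((-21.7)-15.7) = 6.2/(-37.4) = -0.1658

-0.1658


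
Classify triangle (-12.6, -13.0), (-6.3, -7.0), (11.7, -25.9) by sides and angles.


Side lengths squared: AB^2=75.69, BC^2=681.21, CA^2=756.9
Sorted: [75.69, 681.21, 756.9]
By sides: Scalene, By angles: Right

Scalene, Right


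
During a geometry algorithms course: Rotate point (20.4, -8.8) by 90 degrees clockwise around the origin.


90° CW: (x,y) -> (y, -x)
(20.4,-8.8) -> (-8.8, -20.4)

(-8.8, -20.4)


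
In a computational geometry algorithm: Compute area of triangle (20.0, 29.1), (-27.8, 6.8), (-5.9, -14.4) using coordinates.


Area = |x_A(y_B-y_C) + x_B(y_C-y_A) + x_C(y_A-y_B)|/2
= |424 + 1209.3 + (-131.57)|/2
= 1501.73/2 = 750.865

750.865


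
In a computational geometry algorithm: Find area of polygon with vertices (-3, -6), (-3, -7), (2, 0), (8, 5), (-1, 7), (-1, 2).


Shoelace sum: ((-3)*(-7) - (-3)*(-6)) + ((-3)*0 - 2*(-7)) + (2*5 - 8*0) + (8*7 - (-1)*5) + ((-1)*2 - (-1)*7) + ((-1)*(-6) - (-3)*2)
= 105
Area = |105|/2 = 52.5

52.5


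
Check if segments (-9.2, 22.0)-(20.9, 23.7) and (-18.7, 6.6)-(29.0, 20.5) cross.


Cross products: d1=602.53, d2=265.23, d3=-447.39, d4=-110.09
d1*d2 < 0 and d3*d4 < 0? no

No, they don't intersect


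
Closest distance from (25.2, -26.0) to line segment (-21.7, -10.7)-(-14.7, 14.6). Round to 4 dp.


Project P onto AB: t = 0 (clamped to [0,1])
Closest point on segment: (-21.7, -10.7)
Distance: 49.3325

49.3325


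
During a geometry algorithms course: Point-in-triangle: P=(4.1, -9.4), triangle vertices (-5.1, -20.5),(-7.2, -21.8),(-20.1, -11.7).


Cross products: AB x AP = -11.35, BC x BP = -274.09, CA x CP = 247.46
All same sign? no

No, outside


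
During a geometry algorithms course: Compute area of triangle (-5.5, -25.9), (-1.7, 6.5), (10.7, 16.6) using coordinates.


Area = |x_A(y_B-y_C) + x_B(y_C-y_A) + x_C(y_A-y_B)|/2
= |55.55 + (-72.25) + (-346.68)|/2
= 363.38/2 = 181.69

181.69


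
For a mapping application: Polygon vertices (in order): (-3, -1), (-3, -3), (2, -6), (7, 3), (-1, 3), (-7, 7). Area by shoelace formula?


Shoelace sum: ((-3)*(-3) - (-3)*(-1)) + ((-3)*(-6) - 2*(-3)) + (2*3 - 7*(-6)) + (7*3 - (-1)*3) + ((-1)*7 - (-7)*3) + ((-7)*(-1) - (-3)*7)
= 144
Area = |144|/2 = 72

72


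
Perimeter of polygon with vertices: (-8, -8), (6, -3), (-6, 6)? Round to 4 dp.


Sides: (-8, -8)->(6, -3): sqrt(221) = 14.866069, (6, -3)->(-6, 6): sqrt(225) = 15, (-6, 6)->(-8, -8): sqrt(200) = 14.142136
Sum = 44.008205
Perimeter = 44.0082

44.0082


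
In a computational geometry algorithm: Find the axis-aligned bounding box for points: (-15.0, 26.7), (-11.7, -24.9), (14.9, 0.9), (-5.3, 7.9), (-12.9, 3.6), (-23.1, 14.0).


x range: [-23.1, 14.9]
y range: [-24.9, 26.7]
Bounding box: (-23.1,-24.9) to (14.9,26.7)

(-23.1,-24.9) to (14.9,26.7)


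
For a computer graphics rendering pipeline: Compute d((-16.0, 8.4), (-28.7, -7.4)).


dx=-12.7, dy=-15.8
d^2 = (-12.7)^2 + (-15.8)^2 = 410.93
d = sqrt(410.93) = 20.2714

20.2714


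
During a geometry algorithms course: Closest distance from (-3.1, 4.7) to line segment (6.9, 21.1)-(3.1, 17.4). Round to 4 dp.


Project P onto AB: t = 1 (clamped to [0,1])
Closest point on segment: (3.1, 17.4)
Distance: 14.1326

14.1326


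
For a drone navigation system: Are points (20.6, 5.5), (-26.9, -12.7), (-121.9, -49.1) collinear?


Cross product: ((-26.9)-20.6)*((-49.1)-5.5) - ((-12.7)-5.5)*((-121.9)-20.6)
= 0

Yes, collinear


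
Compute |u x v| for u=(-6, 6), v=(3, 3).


|u x v| = |(-6)*3 - 6*3|
= |(-18) - 18| = 36

36


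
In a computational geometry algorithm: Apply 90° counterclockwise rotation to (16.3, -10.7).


90° CCW: (x,y) -> (-y, x)
(16.3,-10.7) -> (10.7, 16.3)

(10.7, 16.3)


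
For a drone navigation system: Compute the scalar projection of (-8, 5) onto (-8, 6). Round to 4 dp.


u.v = 94, |v| = sqrt(100) = 10
Scalar projection = u.v / |v| = 94 / sqrt(100) = 9.4

9.4


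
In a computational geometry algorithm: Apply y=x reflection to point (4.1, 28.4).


Reflection over y=x: (x,y) -> (y,x)
(4.1, 28.4) -> (28.4, 4.1)

(28.4, 4.1)


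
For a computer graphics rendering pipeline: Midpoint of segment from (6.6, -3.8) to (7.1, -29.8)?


M = ((6.6+7.1)/2, ((-3.8)+(-29.8))/2)
= (6.85, -16.8)

(6.85, -16.8)


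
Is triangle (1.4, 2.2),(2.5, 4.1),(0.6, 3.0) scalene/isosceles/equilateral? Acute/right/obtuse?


Side lengths squared: AB^2=4.82, BC^2=4.82, CA^2=1.28
Sorted: [1.28, 4.82, 4.82]
By sides: Isosceles, By angles: Acute

Isosceles, Acute


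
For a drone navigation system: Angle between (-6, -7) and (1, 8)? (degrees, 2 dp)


u.v = -62, |u| = sqrt(85) = 9.2195, |v| = sqrt(65) = 8.0623
cos(theta) = u.v/(|u||v|) = -62/sqrt(5525) = -0.834114
theta = acos(-0.834114) = 146.52 degrees

146.52 degrees


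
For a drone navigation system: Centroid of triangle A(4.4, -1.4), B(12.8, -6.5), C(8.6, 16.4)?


Centroid = ((x_A+x_B+x_C)/3, (y_A+y_B+y_C)/3)
= ((4.4+12.8+8.6)/3, ((-1.4)+(-6.5)+16.4)/3)
= (8.6, 2.8333)

(8.6, 2.8333)


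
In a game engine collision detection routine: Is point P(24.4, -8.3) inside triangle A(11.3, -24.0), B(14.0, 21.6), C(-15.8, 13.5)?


Cross products: AB x AP = -554.97, BC x BP = 975.26, CA x CP = 916.72
All same sign? no

No, outside


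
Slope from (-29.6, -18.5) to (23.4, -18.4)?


slope = (y2-y1)/(x2-x1) = ((-18.4)-(-18.5))/(23.4-(-29.6)) = 0.1/53 = 0.0019

0.0019


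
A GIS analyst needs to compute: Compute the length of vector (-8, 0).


|u| = sqrt((-8)^2 + 0^2) = sqrt(64) = 8

8


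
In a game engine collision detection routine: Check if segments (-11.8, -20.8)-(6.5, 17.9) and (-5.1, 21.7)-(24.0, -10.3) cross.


Cross products: d1=-1451.15, d2=260.62, d3=518.46, d4=-1193.31
d1*d2 < 0 and d3*d4 < 0? yes

Yes, they intersect


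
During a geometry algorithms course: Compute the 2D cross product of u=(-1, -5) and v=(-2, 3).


u x v = u_x*v_y - u_y*v_x = (-1)*3 - (-5)*(-2)
= (-3) - 10 = -13

-13


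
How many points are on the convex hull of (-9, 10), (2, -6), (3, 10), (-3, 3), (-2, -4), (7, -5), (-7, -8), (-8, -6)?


Convex hull vertices (CCW): (-9, 10), (-8, -6), (-7, -8), (7, -5), (3, 10)
Count = 5

5


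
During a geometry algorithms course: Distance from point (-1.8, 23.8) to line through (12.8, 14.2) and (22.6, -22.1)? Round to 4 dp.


|cross product| = 435.9
|line direction| = sqrt(1413.73) = 37.5996
Distance = 435.9/sqrt(1413.73) = 11.5932

11.5932


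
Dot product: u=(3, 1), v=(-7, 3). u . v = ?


u . v = u_x*v_x + u_y*v_y = 3*(-7) + 1*3
= (-21) + 3 = -18

-18


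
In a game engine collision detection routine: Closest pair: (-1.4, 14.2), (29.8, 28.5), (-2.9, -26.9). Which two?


d(P0,P1) = 34.321, d(P0,P2) = 41.1274, d(P1,P2) = 64.3308
Closest: P0 and P1

Closest pair: (-1.4, 14.2) and (29.8, 28.5), distance = 34.321


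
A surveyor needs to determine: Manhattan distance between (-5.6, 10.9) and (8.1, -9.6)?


|(-5.6)-8.1| + |10.9-(-9.6)| = 13.7 + 20.5 = 34.2

34.2


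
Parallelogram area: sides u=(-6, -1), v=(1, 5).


|u x v| = |(-6)*5 - (-1)*1|
= |(-30) - (-1)| = 29

29


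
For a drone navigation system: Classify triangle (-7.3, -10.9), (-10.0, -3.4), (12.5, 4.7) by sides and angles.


Side lengths squared: AB^2=63.54, BC^2=571.86, CA^2=635.4
Sorted: [63.54, 571.86, 635.4]
By sides: Scalene, By angles: Right

Scalene, Right


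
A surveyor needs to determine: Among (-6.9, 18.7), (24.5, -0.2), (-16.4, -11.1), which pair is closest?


d(P0,P1) = 36.6493, d(P0,P2) = 31.2776, d(P1,P2) = 42.3275
Closest: P0 and P2

Closest pair: (-6.9, 18.7) and (-16.4, -11.1), distance = 31.2776


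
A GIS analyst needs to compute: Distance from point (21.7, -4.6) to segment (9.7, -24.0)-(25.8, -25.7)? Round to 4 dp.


Project P onto AB: t = 0.6113 (clamped to [0,1])
Closest point on segment: (19.5418, -25.0392)
Distance: 20.5528

20.5528


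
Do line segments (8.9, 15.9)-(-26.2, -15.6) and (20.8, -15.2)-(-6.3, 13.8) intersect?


Cross products: d1=-497.71, d2=1373.84, d3=1466.46, d4=-405.09
d1*d2 < 0 and d3*d4 < 0? yes

Yes, they intersect


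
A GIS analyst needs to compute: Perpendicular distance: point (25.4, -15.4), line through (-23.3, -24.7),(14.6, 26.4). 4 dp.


|cross product| = 2136.1
|line direction| = sqrt(4047.62) = 63.6209
Distance = 2136.1/sqrt(4047.62) = 33.5754

33.5754


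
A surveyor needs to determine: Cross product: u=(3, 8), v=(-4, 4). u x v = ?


u x v = u_x*v_y - u_y*v_x = 3*4 - 8*(-4)
= 12 - (-32) = 44

44


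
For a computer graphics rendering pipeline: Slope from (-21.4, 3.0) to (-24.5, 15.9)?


slope = (y2-y1)/(x2-x1) = (15.9-3)/((-24.5)-(-21.4)) = 12.9/(-3.1) = -4.1613

-4.1613


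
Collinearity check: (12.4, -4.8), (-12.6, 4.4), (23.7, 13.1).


Cross product: ((-12.6)-12.4)*(13.1-(-4.8)) - (4.4-(-4.8))*(23.7-12.4)
= -551.46

No, not collinear


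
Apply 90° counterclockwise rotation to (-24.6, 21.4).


90° CCW: (x,y) -> (-y, x)
(-24.6,21.4) -> (-21.4, -24.6)

(-21.4, -24.6)


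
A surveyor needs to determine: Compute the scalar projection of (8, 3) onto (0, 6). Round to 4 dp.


u.v = 18, |v| = sqrt(36) = 6
Scalar projection = u.v / |v| = 18 / sqrt(36) = 3

3


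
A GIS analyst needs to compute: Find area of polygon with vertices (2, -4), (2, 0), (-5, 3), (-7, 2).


Shoelace sum: (2*0 - 2*(-4)) + (2*3 - (-5)*0) + ((-5)*2 - (-7)*3) + ((-7)*(-4) - 2*2)
= 49
Area = |49|/2 = 24.5

24.5


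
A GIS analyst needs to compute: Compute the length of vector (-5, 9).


|u| = sqrt((-5)^2 + 9^2) = sqrt(106) = 10.2956

10.2956


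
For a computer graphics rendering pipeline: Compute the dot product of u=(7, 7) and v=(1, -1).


u . v = u_x*v_x + u_y*v_y = 7*1 + 7*(-1)
= 7 + (-7) = 0

0


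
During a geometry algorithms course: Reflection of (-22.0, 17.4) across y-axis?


Reflection over y-axis: (x,y) -> (-x,y)
(-22, 17.4) -> (22, 17.4)

(22, 17.4)


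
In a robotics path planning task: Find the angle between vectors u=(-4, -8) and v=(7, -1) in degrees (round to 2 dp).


u.v = -20, |u| = sqrt(80) = 8.9443, |v| = sqrt(50) = 7.0711
cos(theta) = u.v/(|u||v|) = -20/sqrt(4000) = -0.316228
theta = acos(-0.316228) = 108.43 degrees

108.43 degrees


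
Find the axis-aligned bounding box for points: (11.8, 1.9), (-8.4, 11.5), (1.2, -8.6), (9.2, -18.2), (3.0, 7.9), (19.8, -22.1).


x range: [-8.4, 19.8]
y range: [-22.1, 11.5]
Bounding box: (-8.4,-22.1) to (19.8,11.5)

(-8.4,-22.1) to (19.8,11.5)


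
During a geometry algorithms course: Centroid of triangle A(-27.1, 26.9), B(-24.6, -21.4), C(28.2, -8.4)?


Centroid = ((x_A+x_B+x_C)/3, (y_A+y_B+y_C)/3)
= (((-27.1)+(-24.6)+28.2)/3, (26.9+(-21.4)+(-8.4))/3)
= (-7.8333, -0.9667)

(-7.8333, -0.9667)


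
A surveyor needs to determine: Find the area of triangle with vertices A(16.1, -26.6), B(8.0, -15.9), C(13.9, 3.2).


Area = |x_A(y_B-y_C) + x_B(y_C-y_A) + x_C(y_A-y_B)|/2
= |(-307.51) + 238.4 + (-148.73)|/2
= 217.84/2 = 108.92

108.92


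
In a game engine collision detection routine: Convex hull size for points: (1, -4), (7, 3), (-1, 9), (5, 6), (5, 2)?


Convex hull vertices (CCW): (-1, 9), (1, -4), (7, 3), (5, 6)
Count = 4

4


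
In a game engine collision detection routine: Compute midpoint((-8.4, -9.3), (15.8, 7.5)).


M = (((-8.4)+15.8)/2, ((-9.3)+7.5)/2)
= (3.7, -0.9)

(3.7, -0.9)


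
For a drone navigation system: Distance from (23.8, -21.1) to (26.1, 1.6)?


dx=2.3, dy=22.7
d^2 = 2.3^2 + 22.7^2 = 520.58
d = sqrt(520.58) = 22.8162

22.8162


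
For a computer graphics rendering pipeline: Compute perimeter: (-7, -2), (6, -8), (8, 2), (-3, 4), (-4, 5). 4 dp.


Sides: (-7, -2)->(6, -8): sqrt(205) = 14.317821, (6, -8)->(8, 2): sqrt(104) = 10.198039, (8, 2)->(-3, 4): sqrt(125) = 11.18034, (-3, 4)->(-4, 5): sqrt(2) = 1.414214, (-4, 5)->(-7, -2): sqrt(58) = 7.615773
Sum = 44.726187
Perimeter = 44.7262

44.7262


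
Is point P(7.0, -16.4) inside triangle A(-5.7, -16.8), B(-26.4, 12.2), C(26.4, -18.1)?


Cross products: AB x AP = -376.58, BC x BP = -498.06, CA x CP = -29.35
All same sign? yes

Yes, inside


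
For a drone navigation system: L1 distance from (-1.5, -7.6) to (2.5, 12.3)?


|(-1.5)-2.5| + |(-7.6)-12.3| = 4 + 19.9 = 23.9

23.9


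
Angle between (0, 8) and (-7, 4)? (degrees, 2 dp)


u.v = 32, |u| = sqrt(64) = 8, |v| = sqrt(65) = 8.0623
cos(theta) = u.v/(|u||v|) = 32/sqrt(4160) = 0.496139
theta = acos(0.496139) = 60.26 degrees

60.26 degrees


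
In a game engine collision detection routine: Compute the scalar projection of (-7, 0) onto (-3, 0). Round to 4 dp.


u.v = 21, |v| = sqrt(9) = 3
Scalar projection = u.v / |v| = 21 / sqrt(9) = 7

7


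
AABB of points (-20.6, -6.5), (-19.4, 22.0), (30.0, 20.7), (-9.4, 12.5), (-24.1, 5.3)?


x range: [-24.1, 30]
y range: [-6.5, 22]
Bounding box: (-24.1,-6.5) to (30,22)

(-24.1,-6.5) to (30,22)


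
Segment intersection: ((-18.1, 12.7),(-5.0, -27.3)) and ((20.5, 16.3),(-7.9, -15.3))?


Cross products: d1=-1117.52, d2=432.44, d3=1591.16, d4=41.2
d1*d2 < 0 and d3*d4 < 0? no

No, they don't intersect


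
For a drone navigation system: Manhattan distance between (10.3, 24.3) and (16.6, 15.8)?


|10.3-16.6| + |24.3-15.8| = 6.3 + 8.5 = 14.8

14.8


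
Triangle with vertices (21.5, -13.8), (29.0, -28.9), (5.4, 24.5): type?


Side lengths squared: AB^2=284.26, BC^2=3408.52, CA^2=1726.1
Sorted: [284.26, 1726.1, 3408.52]
By sides: Scalene, By angles: Obtuse

Scalene, Obtuse


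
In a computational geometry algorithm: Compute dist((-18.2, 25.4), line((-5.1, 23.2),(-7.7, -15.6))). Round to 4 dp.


|cross product| = 514
|line direction| = sqrt(1512.2) = 38.887
Distance = 514/sqrt(1512.2) = 13.2178

13.2178


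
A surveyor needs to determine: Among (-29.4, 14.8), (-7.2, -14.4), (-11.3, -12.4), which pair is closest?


d(P0,P1) = 36.6808, d(P0,P2) = 32.6719, d(P1,P2) = 4.5618
Closest: P1 and P2

Closest pair: (-7.2, -14.4) and (-11.3, -12.4), distance = 4.5618


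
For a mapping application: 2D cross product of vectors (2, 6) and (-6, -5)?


u x v = u_x*v_y - u_y*v_x = 2*(-5) - 6*(-6)
= (-10) - (-36) = 26

26


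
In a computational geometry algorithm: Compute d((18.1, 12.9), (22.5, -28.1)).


dx=4.4, dy=-41
d^2 = 4.4^2 + (-41)^2 = 1700.36
d = sqrt(1700.36) = 41.2354

41.2354


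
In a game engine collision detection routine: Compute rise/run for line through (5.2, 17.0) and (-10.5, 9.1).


slope = (y2-y1)/(x2-x1) = (9.1-17)/((-10.5)-5.2) = (-7.9)/(-15.7) = 0.5032

0.5032


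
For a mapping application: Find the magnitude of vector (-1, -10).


|u| = sqrt((-1)^2 + (-10)^2) = sqrt(101) = 10.0499

10.0499


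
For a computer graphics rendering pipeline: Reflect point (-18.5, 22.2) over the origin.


Reflection over origin: (x,y) -> (-x,-y)
(-18.5, 22.2) -> (18.5, -22.2)

(18.5, -22.2)


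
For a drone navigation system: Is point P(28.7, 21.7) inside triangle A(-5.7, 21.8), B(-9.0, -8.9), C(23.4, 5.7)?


Cross products: AB x AP = 1056.41, BC x BP = 441.02, CA x CP = -550.93
All same sign? no

No, outside


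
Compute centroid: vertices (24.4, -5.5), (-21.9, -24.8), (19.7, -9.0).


Centroid = ((x_A+x_B+x_C)/3, (y_A+y_B+y_C)/3)
= ((24.4+(-21.9)+19.7)/3, ((-5.5)+(-24.8)+(-9))/3)
= (7.4, -13.1)

(7.4, -13.1)


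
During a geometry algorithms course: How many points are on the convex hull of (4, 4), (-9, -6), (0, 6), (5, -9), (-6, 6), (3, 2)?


Convex hull vertices (CCW): (-9, -6), (5, -9), (4, 4), (0, 6), (-6, 6)
Count = 5

5


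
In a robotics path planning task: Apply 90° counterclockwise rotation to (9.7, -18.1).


90° CCW: (x,y) -> (-y, x)
(9.7,-18.1) -> (18.1, 9.7)

(18.1, 9.7)


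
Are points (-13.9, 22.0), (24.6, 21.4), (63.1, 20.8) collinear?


Cross product: (24.6-(-13.9))*(20.8-22) - (21.4-22)*(63.1-(-13.9))
= 0

Yes, collinear


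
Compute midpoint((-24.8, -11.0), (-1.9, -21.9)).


M = (((-24.8)+(-1.9))/2, ((-11)+(-21.9))/2)
= (-13.35, -16.45)

(-13.35, -16.45)


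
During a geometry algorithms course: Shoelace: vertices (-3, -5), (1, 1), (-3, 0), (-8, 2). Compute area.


Shoelace sum: ((-3)*1 - 1*(-5)) + (1*0 - (-3)*1) + ((-3)*2 - (-8)*0) + ((-8)*(-5) - (-3)*2)
= 45
Area = |45|/2 = 22.5

22.5


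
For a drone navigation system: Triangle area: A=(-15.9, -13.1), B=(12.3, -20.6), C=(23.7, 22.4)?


Area = |x_A(y_B-y_C) + x_B(y_C-y_A) + x_C(y_A-y_B)|/2
= |683.7 + 436.65 + 177.75|/2
= 1298.1/2 = 649.05

649.05


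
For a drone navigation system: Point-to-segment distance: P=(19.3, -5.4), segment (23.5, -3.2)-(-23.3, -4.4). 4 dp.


Project P onto AB: t = 0.0909 (clamped to [0,1])
Closest point on segment: (19.2464, -3.3091)
Distance: 2.0916

2.0916


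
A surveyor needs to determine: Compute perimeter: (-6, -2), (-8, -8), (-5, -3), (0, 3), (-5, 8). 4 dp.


Sides: (-6, -2)->(-8, -8): sqrt(40) = 6.324555, (-8, -8)->(-5, -3): sqrt(34) = 5.830952, (-5, -3)->(0, 3): sqrt(61) = 7.81025, (0, 3)->(-5, 8): sqrt(50) = 7.071068, (-5, 8)->(-6, -2): sqrt(101) = 10.049876
Sum = 37.086701
Perimeter = 37.0867

37.0867


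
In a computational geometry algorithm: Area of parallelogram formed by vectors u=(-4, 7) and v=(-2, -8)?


|u x v| = |(-4)*(-8) - 7*(-2)|
= |32 - (-14)| = 46

46


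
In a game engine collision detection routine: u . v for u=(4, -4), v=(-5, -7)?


u . v = u_x*v_x + u_y*v_y = 4*(-5) + (-4)*(-7)
= (-20) + 28 = 8

8


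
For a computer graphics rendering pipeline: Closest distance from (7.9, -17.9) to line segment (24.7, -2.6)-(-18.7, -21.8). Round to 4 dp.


Project P onto AB: t = 0.4542 (clamped to [0,1])
Closest point on segment: (4.9891, -11.32)
Distance: 7.1951

7.1951


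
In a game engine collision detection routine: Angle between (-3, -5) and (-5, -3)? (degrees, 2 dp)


u.v = 30, |u| = sqrt(34) = 5.831, |v| = sqrt(34) = 5.831
cos(theta) = u.v/(|u||v|) = 30/sqrt(1156) = 0.882353
theta = acos(0.882353) = 28.07 degrees

28.07 degrees


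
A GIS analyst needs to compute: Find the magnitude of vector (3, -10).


|u| = sqrt(3^2 + (-10)^2) = sqrt(109) = 10.4403

10.4403


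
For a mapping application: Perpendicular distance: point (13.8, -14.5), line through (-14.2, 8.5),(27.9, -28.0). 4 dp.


|cross product| = 53.7
|line direction| = sqrt(3104.66) = 55.7195
Distance = 53.7/sqrt(3104.66) = 0.9638

0.9638


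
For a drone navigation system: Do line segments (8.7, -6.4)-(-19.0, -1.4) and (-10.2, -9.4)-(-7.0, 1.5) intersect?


Cross products: d1=-196.41, d2=121.52, d3=177.6, d4=-140.33
d1*d2 < 0 and d3*d4 < 0? yes

Yes, they intersect


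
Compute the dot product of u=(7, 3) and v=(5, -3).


u . v = u_x*v_x + u_y*v_y = 7*5 + 3*(-3)
= 35 + (-9) = 26

26


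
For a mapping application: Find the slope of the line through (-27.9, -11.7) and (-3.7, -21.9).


slope = (y2-y1)/(x2-x1) = ((-21.9)-(-11.7))/((-3.7)-(-27.9)) = (-10.2)/24.2 = -0.4215

-0.4215


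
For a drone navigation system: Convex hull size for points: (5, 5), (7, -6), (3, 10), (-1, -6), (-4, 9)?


Convex hull vertices (CCW): (-4, 9), (-1, -6), (7, -6), (5, 5), (3, 10)
Count = 5

5


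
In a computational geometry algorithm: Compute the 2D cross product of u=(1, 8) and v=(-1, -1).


u x v = u_x*v_y - u_y*v_x = 1*(-1) - 8*(-1)
= (-1) - (-8) = 7

7


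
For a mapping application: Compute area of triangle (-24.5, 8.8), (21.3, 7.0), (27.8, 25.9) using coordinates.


Area = |x_A(y_B-y_C) + x_B(y_C-y_A) + x_C(y_A-y_B)|/2
= |463.05 + 364.23 + 50.04|/2
= 877.32/2 = 438.66

438.66


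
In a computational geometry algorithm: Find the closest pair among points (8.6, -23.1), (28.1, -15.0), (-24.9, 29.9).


d(P0,P1) = 21.1154, d(P0,P2) = 62.6997, d(P1,P2) = 69.4623
Closest: P0 and P1

Closest pair: (8.6, -23.1) and (28.1, -15.0), distance = 21.1154


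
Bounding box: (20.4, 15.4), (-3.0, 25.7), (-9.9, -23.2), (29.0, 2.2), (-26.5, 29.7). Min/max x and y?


x range: [-26.5, 29]
y range: [-23.2, 29.7]
Bounding box: (-26.5,-23.2) to (29,29.7)

(-26.5,-23.2) to (29,29.7)


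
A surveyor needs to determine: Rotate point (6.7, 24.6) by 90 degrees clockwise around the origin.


90° CW: (x,y) -> (y, -x)
(6.7,24.6) -> (24.6, -6.7)

(24.6, -6.7)


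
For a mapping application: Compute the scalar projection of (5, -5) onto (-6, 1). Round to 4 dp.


u.v = -35, |v| = sqrt(37) = 6.0828
Scalar projection = u.v / |v| = -35 / sqrt(37) = -5.754

-5.754


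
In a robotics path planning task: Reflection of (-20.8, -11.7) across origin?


Reflection over origin: (x,y) -> (-x,-y)
(-20.8, -11.7) -> (20.8, 11.7)

(20.8, 11.7)


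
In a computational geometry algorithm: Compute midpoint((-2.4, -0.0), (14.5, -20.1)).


M = (((-2.4)+14.5)/2, (0+(-20.1))/2)
= (6.05, -10.05)

(6.05, -10.05)


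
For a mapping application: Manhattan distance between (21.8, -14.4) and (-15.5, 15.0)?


|21.8-(-15.5)| + |(-14.4)-15| = 37.3 + 29.4 = 66.7

66.7


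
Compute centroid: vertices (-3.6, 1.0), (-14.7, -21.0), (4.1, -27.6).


Centroid = ((x_A+x_B+x_C)/3, (y_A+y_B+y_C)/3)
= (((-3.6)+(-14.7)+4.1)/3, (1+(-21)+(-27.6))/3)
= (-4.7333, -15.8667)

(-4.7333, -15.8667)


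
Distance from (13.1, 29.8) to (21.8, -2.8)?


dx=8.7, dy=-32.6
d^2 = 8.7^2 + (-32.6)^2 = 1138.45
d = sqrt(1138.45) = 33.7409

33.7409


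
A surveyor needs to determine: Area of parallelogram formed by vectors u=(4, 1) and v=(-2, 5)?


|u x v| = |4*5 - 1*(-2)|
= |20 - (-2)| = 22

22


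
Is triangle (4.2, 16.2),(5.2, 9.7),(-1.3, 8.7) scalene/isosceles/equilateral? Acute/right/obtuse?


Side lengths squared: AB^2=43.25, BC^2=43.25, CA^2=86.5
Sorted: [43.25, 43.25, 86.5]
By sides: Isosceles, By angles: Right

Isosceles, Right


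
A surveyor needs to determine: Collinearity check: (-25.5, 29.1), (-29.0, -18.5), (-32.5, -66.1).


Cross product: ((-29)-(-25.5))*((-66.1)-29.1) - ((-18.5)-29.1)*((-32.5)-(-25.5))
= 0

Yes, collinear


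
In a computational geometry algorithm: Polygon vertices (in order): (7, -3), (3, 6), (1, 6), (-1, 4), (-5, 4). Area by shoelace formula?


Shoelace sum: (7*6 - 3*(-3)) + (3*6 - 1*6) + (1*4 - (-1)*6) + ((-1)*4 - (-5)*4) + ((-5)*(-3) - 7*4)
= 76
Area = |76|/2 = 38

38


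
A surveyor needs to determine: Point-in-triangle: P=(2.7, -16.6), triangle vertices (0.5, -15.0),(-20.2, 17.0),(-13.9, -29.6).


Cross products: AB x AP = -37.28, BC x BP = 855.46, CA x CP = -55.16
All same sign? no

No, outside


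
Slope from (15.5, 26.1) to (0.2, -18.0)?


slope = (y2-y1)/(x2-x1) = ((-18)-26.1)/(0.2-15.5) = (-44.1)/(-15.3) = 2.8824

2.8824


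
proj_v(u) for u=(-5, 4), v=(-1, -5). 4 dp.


u.v = -15, |v| = sqrt(26) = 5.099
Scalar projection = u.v / |v| = -15 / sqrt(26) = -2.9417

-2.9417


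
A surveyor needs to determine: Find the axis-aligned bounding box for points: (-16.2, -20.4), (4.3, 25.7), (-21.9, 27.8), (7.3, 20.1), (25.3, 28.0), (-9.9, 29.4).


x range: [-21.9, 25.3]
y range: [-20.4, 29.4]
Bounding box: (-21.9,-20.4) to (25.3,29.4)

(-21.9,-20.4) to (25.3,29.4)


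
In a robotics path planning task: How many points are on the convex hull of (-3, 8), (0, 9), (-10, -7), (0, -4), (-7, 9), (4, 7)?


Convex hull vertices (CCW): (-10, -7), (0, -4), (4, 7), (0, 9), (-7, 9)
Count = 5

5


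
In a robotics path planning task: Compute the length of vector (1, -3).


|u| = sqrt(1^2 + (-3)^2) = sqrt(10) = 3.1623

3.1623


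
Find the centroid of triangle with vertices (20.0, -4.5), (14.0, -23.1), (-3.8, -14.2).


Centroid = ((x_A+x_B+x_C)/3, (y_A+y_B+y_C)/3)
= ((20+14+(-3.8))/3, ((-4.5)+(-23.1)+(-14.2))/3)
= (10.0667, -13.9333)

(10.0667, -13.9333)


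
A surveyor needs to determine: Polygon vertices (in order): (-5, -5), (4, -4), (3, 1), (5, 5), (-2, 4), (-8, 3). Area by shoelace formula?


Shoelace sum: ((-5)*(-4) - 4*(-5)) + (4*1 - 3*(-4)) + (3*5 - 5*1) + (5*4 - (-2)*5) + ((-2)*3 - (-8)*4) + ((-8)*(-5) - (-5)*3)
= 177
Area = |177|/2 = 88.5

88.5


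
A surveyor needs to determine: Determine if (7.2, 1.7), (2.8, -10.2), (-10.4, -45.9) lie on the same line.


Cross product: (2.8-7.2)*((-45.9)-1.7) - ((-10.2)-1.7)*((-10.4)-7.2)
= 0

Yes, collinear


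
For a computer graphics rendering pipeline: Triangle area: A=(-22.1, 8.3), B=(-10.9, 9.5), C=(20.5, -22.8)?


Area = |x_A(y_B-y_C) + x_B(y_C-y_A) + x_C(y_A-y_B)|/2
= |(-713.83) + 338.99 + (-24.6)|/2
= 399.44/2 = 199.72

199.72


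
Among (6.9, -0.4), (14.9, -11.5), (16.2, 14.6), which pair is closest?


d(P0,P1) = 13.6825, d(P0,P2) = 17.6491, d(P1,P2) = 26.1324
Closest: P0 and P1

Closest pair: (6.9, -0.4) and (14.9, -11.5), distance = 13.6825


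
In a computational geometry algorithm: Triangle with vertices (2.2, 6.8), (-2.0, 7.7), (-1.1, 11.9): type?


Side lengths squared: AB^2=18.45, BC^2=18.45, CA^2=36.9
Sorted: [18.45, 18.45, 36.9]
By sides: Isosceles, By angles: Right

Isosceles, Right


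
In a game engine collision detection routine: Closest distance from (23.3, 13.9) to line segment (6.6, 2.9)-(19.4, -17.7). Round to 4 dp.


Project P onto AB: t = 0 (clamped to [0,1])
Closest point on segment: (6.6, 2.9)
Distance: 19.9972

19.9972


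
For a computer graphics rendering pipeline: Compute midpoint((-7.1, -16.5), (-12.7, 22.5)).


M = (((-7.1)+(-12.7))/2, ((-16.5)+22.5)/2)
= (-9.9, 3)

(-9.9, 3)


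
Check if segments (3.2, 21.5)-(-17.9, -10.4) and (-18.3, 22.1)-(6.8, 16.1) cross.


Cross products: d1=113.94, d2=-813.35, d3=-698.51, d4=228.78
d1*d2 < 0 and d3*d4 < 0? yes

Yes, they intersect


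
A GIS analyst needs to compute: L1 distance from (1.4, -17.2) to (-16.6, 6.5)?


|1.4-(-16.6)| + |(-17.2)-6.5| = 18 + 23.7 = 41.7

41.7


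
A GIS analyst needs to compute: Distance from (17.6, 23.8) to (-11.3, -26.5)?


dx=-28.9, dy=-50.3
d^2 = (-28.9)^2 + (-50.3)^2 = 3365.3
d = sqrt(3365.3) = 58.0112

58.0112


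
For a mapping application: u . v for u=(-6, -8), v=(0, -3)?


u . v = u_x*v_x + u_y*v_y = (-6)*0 + (-8)*(-3)
= 0 + 24 = 24

24


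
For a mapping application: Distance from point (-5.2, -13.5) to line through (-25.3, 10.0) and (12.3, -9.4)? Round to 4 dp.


|cross product| = 493.66
|line direction| = sqrt(1790.12) = 42.3098
Distance = 493.66/sqrt(1790.12) = 11.6677

11.6677


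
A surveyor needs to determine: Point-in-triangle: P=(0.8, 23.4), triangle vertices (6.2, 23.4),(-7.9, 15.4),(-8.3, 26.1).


Cross products: AB x AP = -43.2, BC x BP = -96.29, CA x CP = -14.58
All same sign? yes

Yes, inside


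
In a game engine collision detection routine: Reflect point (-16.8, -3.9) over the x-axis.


Reflection over x-axis: (x,y) -> (x,-y)
(-16.8, -3.9) -> (-16.8, 3.9)

(-16.8, 3.9)


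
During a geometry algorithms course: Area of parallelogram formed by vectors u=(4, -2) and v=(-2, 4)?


|u x v| = |4*4 - (-2)*(-2)|
= |16 - 4| = 12

12


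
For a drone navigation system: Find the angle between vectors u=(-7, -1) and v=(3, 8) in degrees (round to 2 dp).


u.v = -29, |u| = sqrt(50) = 7.0711, |v| = sqrt(73) = 8.544
cos(theta) = u.v/(|u||v|) = -29/sqrt(3650) = -0.480011
theta = acos(-0.480011) = 118.69 degrees

118.69 degrees


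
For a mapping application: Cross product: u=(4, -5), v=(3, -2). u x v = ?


u x v = u_x*v_y - u_y*v_x = 4*(-2) - (-5)*3
= (-8) - (-15) = 7

7


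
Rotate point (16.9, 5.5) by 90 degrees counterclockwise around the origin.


90° CCW: (x,y) -> (-y, x)
(16.9,5.5) -> (-5.5, 16.9)

(-5.5, 16.9)


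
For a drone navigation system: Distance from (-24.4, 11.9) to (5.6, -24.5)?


dx=30, dy=-36.4
d^2 = 30^2 + (-36.4)^2 = 2224.96
d = sqrt(2224.96) = 47.1695

47.1695


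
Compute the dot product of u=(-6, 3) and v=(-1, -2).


u . v = u_x*v_x + u_y*v_y = (-6)*(-1) + 3*(-2)
= 6 + (-6) = 0

0


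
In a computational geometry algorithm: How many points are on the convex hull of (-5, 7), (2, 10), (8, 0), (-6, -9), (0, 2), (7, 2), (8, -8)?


Convex hull vertices (CCW): (-6, -9), (8, -8), (8, 0), (7, 2), (2, 10), (-5, 7)
Count = 6

6


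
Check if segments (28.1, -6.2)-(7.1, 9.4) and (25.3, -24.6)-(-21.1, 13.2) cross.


Cross products: d1=-959.6, d2=-889.64, d3=430.08, d4=360.12
d1*d2 < 0 and d3*d4 < 0? no

No, they don't intersect


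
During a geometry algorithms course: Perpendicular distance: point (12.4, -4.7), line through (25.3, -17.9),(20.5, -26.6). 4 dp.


|cross product| = 175.59
|line direction| = sqrt(98.73) = 9.9363
Distance = 175.59/sqrt(98.73) = 17.6716

17.6716


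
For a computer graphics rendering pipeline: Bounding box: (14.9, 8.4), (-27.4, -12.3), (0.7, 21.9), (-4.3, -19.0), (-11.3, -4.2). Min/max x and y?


x range: [-27.4, 14.9]
y range: [-19, 21.9]
Bounding box: (-27.4,-19) to (14.9,21.9)

(-27.4,-19) to (14.9,21.9)


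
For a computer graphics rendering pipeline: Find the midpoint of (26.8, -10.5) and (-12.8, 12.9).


M = ((26.8+(-12.8))/2, ((-10.5)+12.9)/2)
= (7, 1.2)

(7, 1.2)


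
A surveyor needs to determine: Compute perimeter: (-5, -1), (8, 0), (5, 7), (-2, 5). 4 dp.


Sides: (-5, -1)->(8, 0): sqrt(170) = 13.038405, (8, 0)->(5, 7): sqrt(58) = 7.615773, (5, 7)->(-2, 5): sqrt(53) = 7.28011, (-2, 5)->(-5, -1): sqrt(45) = 6.708204
Sum = 34.642492
Perimeter = 34.6425

34.6425


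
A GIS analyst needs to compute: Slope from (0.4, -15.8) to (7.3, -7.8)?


slope = (y2-y1)/(x2-x1) = ((-7.8)-(-15.8))/(7.3-0.4) = 8/6.9 = 1.1594

1.1594


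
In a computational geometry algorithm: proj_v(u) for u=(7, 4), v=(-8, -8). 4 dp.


u.v = -88, |v| = sqrt(128) = 11.3137
Scalar projection = u.v / |v| = -88 / sqrt(128) = -7.7782

-7.7782


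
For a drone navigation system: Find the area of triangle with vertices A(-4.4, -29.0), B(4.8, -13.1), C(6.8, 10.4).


Area = |x_A(y_B-y_C) + x_B(y_C-y_A) + x_C(y_A-y_B)|/2
= |103.4 + 189.12 + (-108.12)|/2
= 184.4/2 = 92.2

92.2


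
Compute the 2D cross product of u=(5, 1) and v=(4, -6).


u x v = u_x*v_y - u_y*v_x = 5*(-6) - 1*4
= (-30) - 4 = -34

-34


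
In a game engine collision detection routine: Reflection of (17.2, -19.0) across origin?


Reflection over origin: (x,y) -> (-x,-y)
(17.2, -19) -> (-17.2, 19)

(-17.2, 19)


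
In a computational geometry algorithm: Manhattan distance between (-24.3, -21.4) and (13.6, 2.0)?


|(-24.3)-13.6| + |(-21.4)-2| = 37.9 + 23.4 = 61.3

61.3


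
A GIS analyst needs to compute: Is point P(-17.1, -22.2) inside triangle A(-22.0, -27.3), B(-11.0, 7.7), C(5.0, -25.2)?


Cross products: AB x AP = -115.4, BC x BP = -679.09, CA x CP = -127.41
All same sign? yes

Yes, inside


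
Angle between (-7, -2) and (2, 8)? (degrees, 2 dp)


u.v = -30, |u| = sqrt(53) = 7.2801, |v| = sqrt(68) = 8.2462
cos(theta) = u.v/(|u||v|) = -30/sqrt(3604) = -0.499722
theta = acos(-0.499722) = 119.98 degrees

119.98 degrees


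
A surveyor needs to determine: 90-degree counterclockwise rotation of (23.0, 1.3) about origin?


90° CCW: (x,y) -> (-y, x)
(23,1.3) -> (-1.3, 23)

(-1.3, 23)


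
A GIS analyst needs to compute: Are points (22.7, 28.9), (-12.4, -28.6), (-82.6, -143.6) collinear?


Cross product: ((-12.4)-22.7)*((-143.6)-28.9) - ((-28.6)-28.9)*((-82.6)-22.7)
= 0

Yes, collinear


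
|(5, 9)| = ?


|u| = sqrt(5^2 + 9^2) = sqrt(106) = 10.2956

10.2956


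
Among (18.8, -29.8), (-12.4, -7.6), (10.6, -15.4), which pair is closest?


d(P0,P1) = 38.292, d(P0,P2) = 16.5711, d(P1,P2) = 24.2866
Closest: P0 and P2

Closest pair: (18.8, -29.8) and (10.6, -15.4), distance = 16.5711


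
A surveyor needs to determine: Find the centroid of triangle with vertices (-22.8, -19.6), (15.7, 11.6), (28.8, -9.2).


Centroid = ((x_A+x_B+x_C)/3, (y_A+y_B+y_C)/3)
= (((-22.8)+15.7+28.8)/3, ((-19.6)+11.6+(-9.2))/3)
= (7.2333, -5.7333)

(7.2333, -5.7333)


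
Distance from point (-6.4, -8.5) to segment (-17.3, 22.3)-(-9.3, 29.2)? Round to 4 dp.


Project P onto AB: t = 0 (clamped to [0,1])
Closest point on segment: (-17.3, 22.3)
Distance: 32.6719

32.6719


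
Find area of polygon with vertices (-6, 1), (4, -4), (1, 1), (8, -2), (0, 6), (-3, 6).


Shoelace sum: ((-6)*(-4) - 4*1) + (4*1 - 1*(-4)) + (1*(-2) - 8*1) + (8*6 - 0*(-2)) + (0*6 - (-3)*6) + ((-3)*1 - (-6)*6)
= 117
Area = |117|/2 = 58.5

58.5


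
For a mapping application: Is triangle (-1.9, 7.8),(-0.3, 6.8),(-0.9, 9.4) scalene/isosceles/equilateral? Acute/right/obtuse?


Side lengths squared: AB^2=3.56, BC^2=7.12, CA^2=3.56
Sorted: [3.56, 3.56, 7.12]
By sides: Isosceles, By angles: Right

Isosceles, Right


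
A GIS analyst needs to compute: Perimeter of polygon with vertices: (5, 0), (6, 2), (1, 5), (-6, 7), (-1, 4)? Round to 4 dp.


Sides: (5, 0)->(6, 2): sqrt(5) = 2.236068, (6, 2)->(1, 5): sqrt(34) = 5.830952, (1, 5)->(-6, 7): sqrt(53) = 7.28011, (-6, 7)->(-1, 4): sqrt(34) = 5.830952, (-1, 4)->(5, 0): sqrt(52) = 7.211103
Sum = 28.389185
Perimeter = 28.3892

28.3892


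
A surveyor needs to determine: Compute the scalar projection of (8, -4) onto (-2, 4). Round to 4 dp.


u.v = -32, |v| = sqrt(20) = 4.4721
Scalar projection = u.v / |v| = -32 / sqrt(20) = -7.1554

-7.1554


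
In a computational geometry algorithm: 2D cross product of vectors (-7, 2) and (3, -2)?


u x v = u_x*v_y - u_y*v_x = (-7)*(-2) - 2*3
= 14 - 6 = 8

8


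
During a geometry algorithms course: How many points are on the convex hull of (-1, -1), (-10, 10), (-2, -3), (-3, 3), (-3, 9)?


Convex hull vertices (CCW): (-10, 10), (-2, -3), (-1, -1), (-3, 9)
Count = 4

4


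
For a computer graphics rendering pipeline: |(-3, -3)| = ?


|u| = sqrt((-3)^2 + (-3)^2) = sqrt(18) = 4.2426

4.2426


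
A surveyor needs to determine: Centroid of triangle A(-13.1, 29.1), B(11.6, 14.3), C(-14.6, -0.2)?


Centroid = ((x_A+x_B+x_C)/3, (y_A+y_B+y_C)/3)
= (((-13.1)+11.6+(-14.6))/3, (29.1+14.3+(-0.2))/3)
= (-5.3667, 14.4)

(-5.3667, 14.4)


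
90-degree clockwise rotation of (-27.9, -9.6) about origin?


90° CW: (x,y) -> (y, -x)
(-27.9,-9.6) -> (-9.6, 27.9)

(-9.6, 27.9)


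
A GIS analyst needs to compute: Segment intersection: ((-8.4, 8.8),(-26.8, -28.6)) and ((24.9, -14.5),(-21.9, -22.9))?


Cross products: d1=-1370.16, d2=225.6, d3=1674.14, d4=78.38
d1*d2 < 0 and d3*d4 < 0? no

No, they don't intersect


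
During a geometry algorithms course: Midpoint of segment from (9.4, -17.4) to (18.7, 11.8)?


M = ((9.4+18.7)/2, ((-17.4)+11.8)/2)
= (14.05, -2.8)

(14.05, -2.8)


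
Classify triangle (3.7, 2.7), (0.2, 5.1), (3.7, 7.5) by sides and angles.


Side lengths squared: AB^2=18.01, BC^2=18.01, CA^2=23.04
Sorted: [18.01, 18.01, 23.04]
By sides: Isosceles, By angles: Acute

Isosceles, Acute


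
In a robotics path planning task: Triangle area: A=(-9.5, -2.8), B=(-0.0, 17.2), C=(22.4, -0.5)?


Area = |x_A(y_B-y_C) + x_B(y_C-y_A) + x_C(y_A-y_B)|/2
= |(-168.15) + 0 + (-448)|/2
= 616.15/2 = 308.075

308.075


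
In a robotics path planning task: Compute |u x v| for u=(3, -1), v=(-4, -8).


|u x v| = |3*(-8) - (-1)*(-4)|
= |(-24) - 4| = 28

28


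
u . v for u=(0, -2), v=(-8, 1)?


u . v = u_x*v_x + u_y*v_y = 0*(-8) + (-2)*1
= 0 + (-2) = -2

-2


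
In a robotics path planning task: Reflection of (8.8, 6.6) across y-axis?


Reflection over y-axis: (x,y) -> (-x,y)
(8.8, 6.6) -> (-8.8, 6.6)

(-8.8, 6.6)


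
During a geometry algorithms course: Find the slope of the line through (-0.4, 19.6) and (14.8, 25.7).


slope = (y2-y1)/(x2-x1) = (25.7-19.6)/(14.8-(-0.4)) = 6.1/15.2 = 0.4013

0.4013


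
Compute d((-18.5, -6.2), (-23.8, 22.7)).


dx=-5.3, dy=28.9
d^2 = (-5.3)^2 + 28.9^2 = 863.3
d = sqrt(863.3) = 29.382

29.382


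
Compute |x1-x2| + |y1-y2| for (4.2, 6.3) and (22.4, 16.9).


|4.2-22.4| + |6.3-16.9| = 18.2 + 10.6 = 28.8

28.8


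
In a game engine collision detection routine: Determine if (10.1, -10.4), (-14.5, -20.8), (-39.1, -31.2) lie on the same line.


Cross product: ((-14.5)-10.1)*((-31.2)-(-10.4)) - ((-20.8)-(-10.4))*((-39.1)-10.1)
= 0

Yes, collinear


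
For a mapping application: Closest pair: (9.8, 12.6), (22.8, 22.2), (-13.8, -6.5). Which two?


d(P0,P1) = 16.1604, d(P0,P2) = 30.3607, d(P1,P2) = 46.5108
Closest: P0 and P1

Closest pair: (9.8, 12.6) and (22.8, 22.2), distance = 16.1604


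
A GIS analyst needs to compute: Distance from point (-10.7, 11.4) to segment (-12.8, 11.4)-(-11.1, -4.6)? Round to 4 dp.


Project P onto AB: t = 0.0138 (clamped to [0,1])
Closest point on segment: (-12.7766, 11.1794)
Distance: 2.0882

2.0882


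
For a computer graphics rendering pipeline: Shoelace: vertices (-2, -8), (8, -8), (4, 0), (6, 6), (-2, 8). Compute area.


Shoelace sum: ((-2)*(-8) - 8*(-8)) + (8*0 - 4*(-8)) + (4*6 - 6*0) + (6*8 - (-2)*6) + ((-2)*(-8) - (-2)*8)
= 228
Area = |228|/2 = 114

114


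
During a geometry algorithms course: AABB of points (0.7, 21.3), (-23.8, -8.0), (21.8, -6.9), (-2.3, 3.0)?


x range: [-23.8, 21.8]
y range: [-8, 21.3]
Bounding box: (-23.8,-8) to (21.8,21.3)

(-23.8,-8) to (21.8,21.3)
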